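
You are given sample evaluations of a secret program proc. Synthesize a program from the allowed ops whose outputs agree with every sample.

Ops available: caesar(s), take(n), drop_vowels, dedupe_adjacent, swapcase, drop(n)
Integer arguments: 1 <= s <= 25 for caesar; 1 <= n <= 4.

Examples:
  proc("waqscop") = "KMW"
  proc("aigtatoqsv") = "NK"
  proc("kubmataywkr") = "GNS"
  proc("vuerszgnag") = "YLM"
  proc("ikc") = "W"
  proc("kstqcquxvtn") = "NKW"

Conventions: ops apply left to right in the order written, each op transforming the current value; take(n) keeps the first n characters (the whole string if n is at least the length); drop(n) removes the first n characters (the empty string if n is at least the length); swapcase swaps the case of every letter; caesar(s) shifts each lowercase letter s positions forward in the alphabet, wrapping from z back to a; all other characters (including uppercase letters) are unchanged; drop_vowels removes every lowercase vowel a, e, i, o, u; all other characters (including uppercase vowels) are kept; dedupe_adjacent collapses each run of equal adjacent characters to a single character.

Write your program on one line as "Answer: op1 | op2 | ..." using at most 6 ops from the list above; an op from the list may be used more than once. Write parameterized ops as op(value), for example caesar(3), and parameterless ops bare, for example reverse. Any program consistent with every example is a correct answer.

caesar(20) | drop_vowels | drop(1) | take(3) | swapcase | dedupe_adjacent

Check, running the answer program on each example:
  "waqscop" -> "qukmwij" -> "qkmwj" -> "kmwj" -> "kmw" -> "KMW" -> "KMW"
  "aigtatoqsv" -> "ucanunikmp" -> "cnnkmp" -> "nnkmp" -> "nnk" -> "NNK" -> "NK"
  "kubmataywkr" -> "eovgunusqel" -> "vgnsql" -> "gnsql" -> "gns" -> "GNS" -> "GNS"
  "vuerszgnag" -> "poylmtahua" -> "pylmth" -> "ylmth" -> "ylm" -> "YLM" -> "YLM"
  "ikc" -> "cew" -> "cw" -> "w" -> "w" -> "W" -> "W"
  "kstqcquxvtn" -> "emnkwkorpnh" -> "mnkwkrpnh" -> "nkwkrpnh" -> "nkw" -> "NKW" -> "NKW"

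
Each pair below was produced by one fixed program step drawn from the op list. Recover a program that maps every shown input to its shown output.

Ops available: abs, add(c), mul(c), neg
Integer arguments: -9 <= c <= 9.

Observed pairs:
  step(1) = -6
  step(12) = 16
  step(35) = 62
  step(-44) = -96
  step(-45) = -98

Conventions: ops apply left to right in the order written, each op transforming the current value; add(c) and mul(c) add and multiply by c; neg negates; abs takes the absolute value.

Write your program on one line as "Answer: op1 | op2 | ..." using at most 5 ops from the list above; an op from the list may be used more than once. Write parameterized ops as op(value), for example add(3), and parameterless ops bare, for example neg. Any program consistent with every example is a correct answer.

neg | mul(2) | add(1) | add(7) | neg

Check, running the answer program on each example:
  1 -> -1 -> -2 -> -1 -> 6 -> -6
  12 -> -12 -> -24 -> -23 -> -16 -> 16
  35 -> -35 -> -70 -> -69 -> -62 -> 62
  -44 -> 44 -> 88 -> 89 -> 96 -> -96
  -45 -> 45 -> 90 -> 91 -> 98 -> -98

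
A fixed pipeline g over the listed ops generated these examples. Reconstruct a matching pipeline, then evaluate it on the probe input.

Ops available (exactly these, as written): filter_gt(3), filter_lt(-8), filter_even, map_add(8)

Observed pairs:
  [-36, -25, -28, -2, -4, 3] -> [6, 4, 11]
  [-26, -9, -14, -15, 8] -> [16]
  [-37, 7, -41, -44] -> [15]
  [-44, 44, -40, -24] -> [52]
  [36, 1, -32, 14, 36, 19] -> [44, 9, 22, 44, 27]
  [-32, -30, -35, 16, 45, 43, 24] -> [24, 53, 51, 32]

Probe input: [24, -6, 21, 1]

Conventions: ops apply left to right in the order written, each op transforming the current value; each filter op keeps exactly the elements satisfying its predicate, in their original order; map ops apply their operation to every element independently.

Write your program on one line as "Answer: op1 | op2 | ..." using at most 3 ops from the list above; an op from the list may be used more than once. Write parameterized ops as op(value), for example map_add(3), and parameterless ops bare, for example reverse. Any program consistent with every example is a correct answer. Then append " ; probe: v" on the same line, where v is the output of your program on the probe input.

map_add(8) | filter_gt(3) ; probe: [32, 29, 9]

Check, running the answer program on each example:
  [-36, -25, -28, -2, -4, 3] -> [-28, -17, -20, 6, 4, 11] -> [6, 4, 11]
  [-26, -9, -14, -15, 8] -> [-18, -1, -6, -7, 16] -> [16]
  [-37, 7, -41, -44] -> [-29, 15, -33, -36] -> [15]
  [-44, 44, -40, -24] -> [-36, 52, -32, -16] -> [52]
  [36, 1, -32, 14, 36, 19] -> [44, 9, -24, 22, 44, 27] -> [44, 9, 22, 44, 27]
  [-32, -30, -35, 16, 45, 43, 24] -> [-24, -22, -27, 24, 53, 51, 32] -> [24, 53, 51, 32]
  probe: [24, -6, 21, 1] -> [32, 2, 29, 9] -> [32, 29, 9]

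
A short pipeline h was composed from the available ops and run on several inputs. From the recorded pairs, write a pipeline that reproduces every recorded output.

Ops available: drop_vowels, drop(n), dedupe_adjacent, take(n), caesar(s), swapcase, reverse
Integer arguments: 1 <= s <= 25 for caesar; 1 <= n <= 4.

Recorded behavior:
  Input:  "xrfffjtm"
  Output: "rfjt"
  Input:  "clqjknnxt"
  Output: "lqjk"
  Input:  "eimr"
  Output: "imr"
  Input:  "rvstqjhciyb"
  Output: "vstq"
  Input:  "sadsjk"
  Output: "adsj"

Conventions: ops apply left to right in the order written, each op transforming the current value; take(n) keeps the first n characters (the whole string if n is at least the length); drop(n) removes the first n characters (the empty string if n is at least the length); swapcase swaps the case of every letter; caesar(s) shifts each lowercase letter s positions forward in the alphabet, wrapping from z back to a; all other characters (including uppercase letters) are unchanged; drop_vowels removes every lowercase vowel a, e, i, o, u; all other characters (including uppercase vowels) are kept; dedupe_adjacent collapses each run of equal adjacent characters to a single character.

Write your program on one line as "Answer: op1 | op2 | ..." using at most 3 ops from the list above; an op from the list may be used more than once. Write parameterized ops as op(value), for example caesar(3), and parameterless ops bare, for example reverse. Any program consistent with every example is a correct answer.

drop(1) | dedupe_adjacent | take(4)

Check, running the answer program on each example:
  "xrfffjtm" -> "rfffjtm" -> "rfjtm" -> "rfjt"
  "clqjknnxt" -> "lqjknnxt" -> "lqjknxt" -> "lqjk"
  "eimr" -> "imr" -> "imr" -> "imr"
  "rvstqjhciyb" -> "vstqjhciyb" -> "vstqjhciyb" -> "vstq"
  "sadsjk" -> "adsjk" -> "adsjk" -> "adsj"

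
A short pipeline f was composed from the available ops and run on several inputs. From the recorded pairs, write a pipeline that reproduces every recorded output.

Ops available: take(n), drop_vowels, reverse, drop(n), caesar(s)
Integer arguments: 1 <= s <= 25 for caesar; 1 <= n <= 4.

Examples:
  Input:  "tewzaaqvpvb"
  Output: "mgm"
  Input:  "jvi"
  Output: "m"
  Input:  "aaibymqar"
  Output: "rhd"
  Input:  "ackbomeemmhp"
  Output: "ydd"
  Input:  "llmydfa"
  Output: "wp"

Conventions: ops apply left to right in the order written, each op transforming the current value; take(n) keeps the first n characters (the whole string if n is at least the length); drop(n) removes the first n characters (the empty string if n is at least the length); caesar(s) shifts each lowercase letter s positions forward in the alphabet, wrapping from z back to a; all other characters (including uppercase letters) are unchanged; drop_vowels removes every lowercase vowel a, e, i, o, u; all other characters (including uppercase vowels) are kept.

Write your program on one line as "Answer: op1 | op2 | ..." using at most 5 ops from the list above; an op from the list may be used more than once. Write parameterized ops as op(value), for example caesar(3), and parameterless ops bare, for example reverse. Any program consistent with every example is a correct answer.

caesar(17) | reverse | drop(1) | take(3) | drop_vowels

Check, running the answer program on each example:
  "tewzaaqvpvb" -> "kvnqrrhmgms" -> "smgmhrrqnvk" -> "mgmhrrqnvk" -> "mgm" -> "mgm"
  "jvi" -> "amz" -> "zma" -> "ma" -> "ma" -> "m"
  "aaibymqar" -> "rrzspdhri" -> "irhdpszrr" -> "rhdpszrr" -> "rhd" -> "rhd"
  "ackbomeemmhp" -> "rtbsfdvvddyg" -> "gyddvvdfsbtr" -> "yddvvdfsbtr" -> "ydd" -> "ydd"
  "llmydfa" -> "ccdpuwr" -> "rwupdcc" -> "wupdcc" -> "wup" -> "wp"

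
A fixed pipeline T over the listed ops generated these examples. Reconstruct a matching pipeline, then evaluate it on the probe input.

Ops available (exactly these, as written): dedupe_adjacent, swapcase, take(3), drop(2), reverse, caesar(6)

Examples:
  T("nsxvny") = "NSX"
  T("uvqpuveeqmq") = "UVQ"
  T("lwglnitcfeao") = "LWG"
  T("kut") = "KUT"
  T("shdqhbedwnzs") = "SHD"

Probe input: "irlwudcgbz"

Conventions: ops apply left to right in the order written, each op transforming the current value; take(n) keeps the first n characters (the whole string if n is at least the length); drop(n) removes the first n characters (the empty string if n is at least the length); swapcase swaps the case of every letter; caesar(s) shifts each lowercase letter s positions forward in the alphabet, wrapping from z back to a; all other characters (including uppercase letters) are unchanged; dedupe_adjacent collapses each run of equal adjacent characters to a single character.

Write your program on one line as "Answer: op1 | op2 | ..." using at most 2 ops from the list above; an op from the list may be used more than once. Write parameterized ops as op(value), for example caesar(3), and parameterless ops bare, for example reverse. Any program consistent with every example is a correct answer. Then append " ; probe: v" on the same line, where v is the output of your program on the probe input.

take(3) | swapcase ; probe: "IRL"

Check, running the answer program on each example:
  "nsxvny" -> "nsx" -> "NSX"
  "uvqpuveeqmq" -> "uvq" -> "UVQ"
  "lwglnitcfeao" -> "lwg" -> "LWG"
  "kut" -> "kut" -> "KUT"
  "shdqhbedwnzs" -> "shd" -> "SHD"
  probe: "irlwudcgbz" -> "irl" -> "IRL"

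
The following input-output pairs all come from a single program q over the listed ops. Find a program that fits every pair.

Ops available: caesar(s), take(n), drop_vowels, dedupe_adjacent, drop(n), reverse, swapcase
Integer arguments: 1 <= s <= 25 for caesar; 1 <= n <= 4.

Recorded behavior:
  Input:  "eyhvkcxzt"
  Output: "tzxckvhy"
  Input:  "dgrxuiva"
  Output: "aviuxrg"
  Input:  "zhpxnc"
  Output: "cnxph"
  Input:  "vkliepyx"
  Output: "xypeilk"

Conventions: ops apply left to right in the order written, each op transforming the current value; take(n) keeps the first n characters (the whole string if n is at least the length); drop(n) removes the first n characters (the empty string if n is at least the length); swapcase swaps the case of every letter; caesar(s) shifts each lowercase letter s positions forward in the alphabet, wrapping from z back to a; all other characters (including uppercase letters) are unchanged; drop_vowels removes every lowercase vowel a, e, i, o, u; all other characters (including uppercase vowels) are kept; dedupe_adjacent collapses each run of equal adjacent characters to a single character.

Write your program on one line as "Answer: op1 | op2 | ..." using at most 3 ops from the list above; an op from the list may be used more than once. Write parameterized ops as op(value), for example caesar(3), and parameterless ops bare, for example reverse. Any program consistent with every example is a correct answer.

drop(1) | reverse

Check, running the answer program on each example:
  "eyhvkcxzt" -> "yhvkcxzt" -> "tzxckvhy"
  "dgrxuiva" -> "grxuiva" -> "aviuxrg"
  "zhpxnc" -> "hpxnc" -> "cnxph"
  "vkliepyx" -> "kliepyx" -> "xypeilk"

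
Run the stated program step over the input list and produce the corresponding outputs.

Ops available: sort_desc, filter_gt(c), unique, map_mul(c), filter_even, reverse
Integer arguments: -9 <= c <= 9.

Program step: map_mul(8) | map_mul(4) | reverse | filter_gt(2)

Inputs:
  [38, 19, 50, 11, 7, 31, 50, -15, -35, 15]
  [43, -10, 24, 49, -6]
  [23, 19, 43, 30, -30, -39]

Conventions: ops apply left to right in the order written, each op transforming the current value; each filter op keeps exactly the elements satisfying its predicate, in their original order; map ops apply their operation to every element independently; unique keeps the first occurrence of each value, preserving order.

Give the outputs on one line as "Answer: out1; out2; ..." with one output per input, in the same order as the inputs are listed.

Execution, op by op:
  [38, 19, 50, 11, 7, 31, 50, -15, -35, 15] -> [304, 152, 400, 88, 56, 248, 400, -120, -280, 120] -> [1216, 608, 1600, 352, 224, 992, 1600, -480, -1120, 480] -> [480, -1120, -480, 1600, 992, 224, 352, 1600, 608, 1216] -> [480, 1600, 992, 224, 352, 1600, 608, 1216]
  [43, -10, 24, 49, -6] -> [344, -80, 192, 392, -48] -> [1376, -320, 768, 1568, -192] -> [-192, 1568, 768, -320, 1376] -> [1568, 768, 1376]
  [23, 19, 43, 30, -30, -39] -> [184, 152, 344, 240, -240, -312] -> [736, 608, 1376, 960, -960, -1248] -> [-1248, -960, 960, 1376, 608, 736] -> [960, 1376, 608, 736]

[480, 1600, 992, 224, 352, 1600, 608, 1216]; [1568, 768, 1376]; [960, 1376, 608, 736]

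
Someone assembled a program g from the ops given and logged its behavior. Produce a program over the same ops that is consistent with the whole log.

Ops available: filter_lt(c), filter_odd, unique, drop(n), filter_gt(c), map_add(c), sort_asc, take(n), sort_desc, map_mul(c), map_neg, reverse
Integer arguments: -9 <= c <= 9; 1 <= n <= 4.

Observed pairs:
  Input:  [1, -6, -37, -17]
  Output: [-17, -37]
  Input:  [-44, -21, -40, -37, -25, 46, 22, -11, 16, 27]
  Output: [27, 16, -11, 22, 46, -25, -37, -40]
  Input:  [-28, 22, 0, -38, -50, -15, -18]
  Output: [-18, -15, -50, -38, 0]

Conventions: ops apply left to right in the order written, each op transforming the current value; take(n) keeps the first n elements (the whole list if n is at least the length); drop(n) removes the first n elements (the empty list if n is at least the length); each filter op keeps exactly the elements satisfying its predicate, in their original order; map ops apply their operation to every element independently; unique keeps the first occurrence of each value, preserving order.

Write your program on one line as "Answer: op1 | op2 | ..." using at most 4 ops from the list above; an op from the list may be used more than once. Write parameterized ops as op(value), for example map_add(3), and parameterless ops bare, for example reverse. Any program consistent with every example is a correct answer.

map_mul(-1) | drop(2) | map_neg | reverse

Check, running the answer program on each example:
  [1, -6, -37, -17] -> [-1, 6, 37, 17] -> [37, 17] -> [-37, -17] -> [-17, -37]
  [-44, -21, -40, -37, -25, 46, 22, -11, 16, 27] -> [44, 21, 40, 37, 25, -46, -22, 11, -16, -27] -> [40, 37, 25, -46, -22, 11, -16, -27] -> [-40, -37, -25, 46, 22, -11, 16, 27] -> [27, 16, -11, 22, 46, -25, -37, -40]
  [-28, 22, 0, -38, -50, -15, -18] -> [28, -22, 0, 38, 50, 15, 18] -> [0, 38, 50, 15, 18] -> [0, -38, -50, -15, -18] -> [-18, -15, -50, -38, 0]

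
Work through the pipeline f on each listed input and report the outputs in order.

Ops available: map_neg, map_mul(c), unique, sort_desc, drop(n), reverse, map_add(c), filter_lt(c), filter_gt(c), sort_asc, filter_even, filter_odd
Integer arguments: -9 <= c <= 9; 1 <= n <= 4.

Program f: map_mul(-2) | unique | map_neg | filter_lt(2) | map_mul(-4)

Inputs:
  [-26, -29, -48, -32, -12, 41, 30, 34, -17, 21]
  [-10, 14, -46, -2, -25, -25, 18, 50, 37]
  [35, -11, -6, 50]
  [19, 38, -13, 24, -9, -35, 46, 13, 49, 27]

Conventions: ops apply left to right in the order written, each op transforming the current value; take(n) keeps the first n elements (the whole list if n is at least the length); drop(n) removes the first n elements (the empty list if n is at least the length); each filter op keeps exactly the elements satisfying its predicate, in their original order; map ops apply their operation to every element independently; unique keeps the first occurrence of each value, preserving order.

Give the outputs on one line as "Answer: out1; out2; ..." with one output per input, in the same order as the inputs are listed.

Execution, op by op:
  [-26, -29, -48, -32, -12, 41, 30, 34, -17, 21] -> [52, 58, 96, 64, 24, -82, -60, -68, 34, -42] -> [52, 58, 96, 64, 24, -82, -60, -68, 34, -42] -> [-52, -58, -96, -64, -24, 82, 60, 68, -34, 42] -> [-52, -58, -96, -64, -24, -34] -> [208, 232, 384, 256, 96, 136]
  [-10, 14, -46, -2, -25, -25, 18, 50, 37] -> [20, -28, 92, 4, 50, 50, -36, -100, -74] -> [20, -28, 92, 4, 50, -36, -100, -74] -> [-20, 28, -92, -4, -50, 36, 100, 74] -> [-20, -92, -4, -50] -> [80, 368, 16, 200]
  [35, -11, -6, 50] -> [-70, 22, 12, -100] -> [-70, 22, 12, -100] -> [70, -22, -12, 100] -> [-22, -12] -> [88, 48]
  [19, 38, -13, 24, -9, -35, 46, 13, 49, 27] -> [-38, -76, 26, -48, 18, 70, -92, -26, -98, -54] -> [-38, -76, 26, -48, 18, 70, -92, -26, -98, -54] -> [38, 76, -26, 48, -18, -70, 92, 26, 98, 54] -> [-26, -18, -70] -> [104, 72, 280]

[208, 232, 384, 256, 96, 136]; [80, 368, 16, 200]; [88, 48]; [104, 72, 280]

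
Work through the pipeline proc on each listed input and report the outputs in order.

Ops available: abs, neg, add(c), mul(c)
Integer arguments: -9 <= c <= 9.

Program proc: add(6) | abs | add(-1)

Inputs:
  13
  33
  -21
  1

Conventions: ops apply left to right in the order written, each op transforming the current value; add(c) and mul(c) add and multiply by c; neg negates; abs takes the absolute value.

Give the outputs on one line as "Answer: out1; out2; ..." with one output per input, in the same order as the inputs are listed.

Execution, op by op:
  13 -> 19 -> 19 -> 18
  33 -> 39 -> 39 -> 38
  -21 -> -15 -> 15 -> 14
  1 -> 7 -> 7 -> 6

18; 38; 14; 6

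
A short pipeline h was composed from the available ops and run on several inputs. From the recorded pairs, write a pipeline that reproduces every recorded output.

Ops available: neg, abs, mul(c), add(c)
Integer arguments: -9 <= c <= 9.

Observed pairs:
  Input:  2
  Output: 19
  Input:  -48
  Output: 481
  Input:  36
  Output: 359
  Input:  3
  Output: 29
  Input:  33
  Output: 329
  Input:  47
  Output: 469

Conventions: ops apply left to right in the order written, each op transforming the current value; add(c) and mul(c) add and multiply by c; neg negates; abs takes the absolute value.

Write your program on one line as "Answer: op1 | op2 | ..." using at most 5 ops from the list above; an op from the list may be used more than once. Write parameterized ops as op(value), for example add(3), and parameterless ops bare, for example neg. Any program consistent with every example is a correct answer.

mul(-5) | mul(-2) | add(-7) | add(6) | abs

Check, running the answer program on each example:
  2 -> -10 -> 20 -> 13 -> 19 -> 19
  -48 -> 240 -> -480 -> -487 -> -481 -> 481
  36 -> -180 -> 360 -> 353 -> 359 -> 359
  3 -> -15 -> 30 -> 23 -> 29 -> 29
  33 -> -165 -> 330 -> 323 -> 329 -> 329
  47 -> -235 -> 470 -> 463 -> 469 -> 469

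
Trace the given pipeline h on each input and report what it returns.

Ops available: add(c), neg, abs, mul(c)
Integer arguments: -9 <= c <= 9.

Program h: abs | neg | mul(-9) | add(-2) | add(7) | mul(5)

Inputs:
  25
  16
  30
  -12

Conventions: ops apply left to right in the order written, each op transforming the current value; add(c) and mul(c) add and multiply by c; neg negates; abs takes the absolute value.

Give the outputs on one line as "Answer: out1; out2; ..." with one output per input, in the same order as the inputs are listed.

1150; 745; 1375; 565

Execution, op by op:
  25 -> 25 -> -25 -> 225 -> 223 -> 230 -> 1150
  16 -> 16 -> -16 -> 144 -> 142 -> 149 -> 745
  30 -> 30 -> -30 -> 270 -> 268 -> 275 -> 1375
  -12 -> 12 -> -12 -> 108 -> 106 -> 113 -> 565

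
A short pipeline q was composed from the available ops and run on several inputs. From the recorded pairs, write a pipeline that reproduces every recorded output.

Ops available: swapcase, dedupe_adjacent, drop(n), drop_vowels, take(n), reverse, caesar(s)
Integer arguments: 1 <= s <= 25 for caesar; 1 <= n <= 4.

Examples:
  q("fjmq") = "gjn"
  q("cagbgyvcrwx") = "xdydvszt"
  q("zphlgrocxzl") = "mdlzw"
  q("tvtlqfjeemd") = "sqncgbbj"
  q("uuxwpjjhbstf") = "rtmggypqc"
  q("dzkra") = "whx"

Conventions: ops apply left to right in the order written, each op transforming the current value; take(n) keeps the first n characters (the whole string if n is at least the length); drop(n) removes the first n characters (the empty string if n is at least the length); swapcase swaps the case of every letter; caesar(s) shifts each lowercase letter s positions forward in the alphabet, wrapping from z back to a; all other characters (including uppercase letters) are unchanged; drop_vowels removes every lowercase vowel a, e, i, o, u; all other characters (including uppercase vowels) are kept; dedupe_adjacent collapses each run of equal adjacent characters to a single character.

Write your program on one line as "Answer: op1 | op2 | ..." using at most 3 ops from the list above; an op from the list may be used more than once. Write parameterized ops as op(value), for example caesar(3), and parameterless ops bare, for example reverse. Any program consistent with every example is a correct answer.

caesar(23) | drop(1) | drop_vowels

Check, running the answer program on each example:
  "fjmq" -> "cgjn" -> "gjn" -> "gjn"
  "cagbgyvcrwx" -> "zxdydvszotu" -> "xdydvszotu" -> "xdydvszt"
  "zphlgrocxzl" -> "wmeidolzuwi" -> "meidolzuwi" -> "mdlzw"
  "tvtlqfjeemd" -> "qsqincgbbja" -> "sqincgbbja" -> "sqncgbbj"
  "uuxwpjjhbstf" -> "rrutmggeypqc" -> "rutmggeypqc" -> "rtmggypqc"
  "dzkra" -> "awhox" -> "whox" -> "whx"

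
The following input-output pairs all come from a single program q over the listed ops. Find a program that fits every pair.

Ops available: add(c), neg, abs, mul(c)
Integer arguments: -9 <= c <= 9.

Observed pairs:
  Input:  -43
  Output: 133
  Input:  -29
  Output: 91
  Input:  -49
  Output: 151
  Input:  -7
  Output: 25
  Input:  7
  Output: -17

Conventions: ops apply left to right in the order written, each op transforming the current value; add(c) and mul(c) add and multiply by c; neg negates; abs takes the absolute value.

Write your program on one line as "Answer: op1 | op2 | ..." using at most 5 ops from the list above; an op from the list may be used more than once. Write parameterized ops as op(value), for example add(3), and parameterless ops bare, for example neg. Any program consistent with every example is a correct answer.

neg | mul(-3) | neg | add(4)

Check, running the answer program on each example:
  -43 -> 43 -> -129 -> 129 -> 133
  -29 -> 29 -> -87 -> 87 -> 91
  -49 -> 49 -> -147 -> 147 -> 151
  -7 -> 7 -> -21 -> 21 -> 25
  7 -> -7 -> 21 -> -21 -> -17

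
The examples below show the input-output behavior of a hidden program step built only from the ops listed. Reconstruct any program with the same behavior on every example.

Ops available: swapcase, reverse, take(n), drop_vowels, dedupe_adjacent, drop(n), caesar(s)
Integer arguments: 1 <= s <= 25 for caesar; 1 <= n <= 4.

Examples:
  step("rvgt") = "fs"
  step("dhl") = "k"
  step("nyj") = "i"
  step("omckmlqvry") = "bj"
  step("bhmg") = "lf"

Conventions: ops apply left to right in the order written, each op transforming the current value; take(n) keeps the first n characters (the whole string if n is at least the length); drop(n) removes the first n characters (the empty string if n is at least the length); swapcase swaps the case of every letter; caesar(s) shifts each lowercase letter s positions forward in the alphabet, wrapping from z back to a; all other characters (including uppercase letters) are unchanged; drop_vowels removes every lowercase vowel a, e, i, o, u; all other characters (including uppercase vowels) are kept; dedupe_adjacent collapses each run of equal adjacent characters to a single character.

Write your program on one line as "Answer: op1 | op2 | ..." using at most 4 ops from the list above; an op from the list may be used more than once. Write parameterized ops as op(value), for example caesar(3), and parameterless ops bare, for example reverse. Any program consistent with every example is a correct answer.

drop(2) | caesar(25) | take(2)

Check, running the answer program on each example:
  "rvgt" -> "gt" -> "fs" -> "fs"
  "dhl" -> "l" -> "k" -> "k"
  "nyj" -> "j" -> "i" -> "i"
  "omckmlqvry" -> "ckmlqvry" -> "bjlkpuqx" -> "bj"
  "bhmg" -> "mg" -> "lf" -> "lf"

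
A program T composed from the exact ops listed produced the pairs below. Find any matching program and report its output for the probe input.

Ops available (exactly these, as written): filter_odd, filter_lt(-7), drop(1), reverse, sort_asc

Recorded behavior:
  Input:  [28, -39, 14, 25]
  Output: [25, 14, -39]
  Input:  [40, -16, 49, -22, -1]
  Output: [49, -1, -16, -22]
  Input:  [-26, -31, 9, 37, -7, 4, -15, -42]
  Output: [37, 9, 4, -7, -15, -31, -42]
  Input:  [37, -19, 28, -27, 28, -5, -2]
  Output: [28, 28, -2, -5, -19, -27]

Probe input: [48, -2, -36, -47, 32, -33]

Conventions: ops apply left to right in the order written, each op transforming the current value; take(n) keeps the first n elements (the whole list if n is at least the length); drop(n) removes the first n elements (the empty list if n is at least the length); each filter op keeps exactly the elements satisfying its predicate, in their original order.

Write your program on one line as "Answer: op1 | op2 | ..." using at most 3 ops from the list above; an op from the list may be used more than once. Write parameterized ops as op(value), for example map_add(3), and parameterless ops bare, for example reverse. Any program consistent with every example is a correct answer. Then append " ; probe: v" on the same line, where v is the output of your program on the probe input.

drop(1) | sort_asc | reverse ; probe: [32, -2, -33, -36, -47]

Check, running the answer program on each example:
  [28, -39, 14, 25] -> [-39, 14, 25] -> [-39, 14, 25] -> [25, 14, -39]
  [40, -16, 49, -22, -1] -> [-16, 49, -22, -1] -> [-22, -16, -1, 49] -> [49, -1, -16, -22]
  [-26, -31, 9, 37, -7, 4, -15, -42] -> [-31, 9, 37, -7, 4, -15, -42] -> [-42, -31, -15, -7, 4, 9, 37] -> [37, 9, 4, -7, -15, -31, -42]
  [37, -19, 28, -27, 28, -5, -2] -> [-19, 28, -27, 28, -5, -2] -> [-27, -19, -5, -2, 28, 28] -> [28, 28, -2, -5, -19, -27]
  probe: [48, -2, -36, -47, 32, -33] -> [-2, -36, -47, 32, -33] -> [-47, -36, -33, -2, 32] -> [32, -2, -33, -36, -47]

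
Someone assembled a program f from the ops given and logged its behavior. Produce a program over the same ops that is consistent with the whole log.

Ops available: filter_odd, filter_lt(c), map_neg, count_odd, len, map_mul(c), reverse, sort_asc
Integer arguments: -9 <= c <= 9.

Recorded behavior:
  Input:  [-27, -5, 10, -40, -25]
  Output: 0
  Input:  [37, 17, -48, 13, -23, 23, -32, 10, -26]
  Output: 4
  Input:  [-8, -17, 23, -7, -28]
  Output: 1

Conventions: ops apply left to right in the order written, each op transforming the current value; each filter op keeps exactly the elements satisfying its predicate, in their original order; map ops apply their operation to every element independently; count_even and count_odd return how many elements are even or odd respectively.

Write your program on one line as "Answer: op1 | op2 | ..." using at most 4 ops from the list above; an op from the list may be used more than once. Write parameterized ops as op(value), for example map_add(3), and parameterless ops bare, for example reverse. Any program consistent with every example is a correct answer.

map_mul(-9) | filter_lt(-8) | sort_asc | count_odd

Check, running the answer program on each example:
  [-27, -5, 10, -40, -25] -> [243, 45, -90, 360, 225] -> [-90] -> [-90] -> 0
  [37, 17, -48, 13, -23, 23, -32, 10, -26] -> [-333, -153, 432, -117, 207, -207, 288, -90, 234] -> [-333, -153, -117, -207, -90] -> [-333, -207, -153, -117, -90] -> 4
  [-8, -17, 23, -7, -28] -> [72, 153, -207, 63, 252] -> [-207] -> [-207] -> 1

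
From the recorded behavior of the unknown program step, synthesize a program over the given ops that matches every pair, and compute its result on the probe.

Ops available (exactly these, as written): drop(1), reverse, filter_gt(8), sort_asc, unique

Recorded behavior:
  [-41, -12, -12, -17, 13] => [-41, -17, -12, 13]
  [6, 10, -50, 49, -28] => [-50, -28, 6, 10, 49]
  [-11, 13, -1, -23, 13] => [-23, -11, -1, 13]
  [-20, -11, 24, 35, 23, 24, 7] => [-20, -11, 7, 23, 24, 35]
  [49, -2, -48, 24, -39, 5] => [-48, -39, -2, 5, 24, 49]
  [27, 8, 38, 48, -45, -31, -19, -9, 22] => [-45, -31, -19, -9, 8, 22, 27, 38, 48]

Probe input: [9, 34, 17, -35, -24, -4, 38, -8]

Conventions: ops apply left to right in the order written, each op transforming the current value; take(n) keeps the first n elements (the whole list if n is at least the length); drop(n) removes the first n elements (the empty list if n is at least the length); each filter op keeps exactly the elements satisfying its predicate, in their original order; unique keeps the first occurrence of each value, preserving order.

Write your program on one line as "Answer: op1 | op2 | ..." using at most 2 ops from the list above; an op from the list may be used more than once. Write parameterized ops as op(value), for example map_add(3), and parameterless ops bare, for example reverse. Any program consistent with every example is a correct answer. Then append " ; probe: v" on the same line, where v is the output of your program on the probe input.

unique | sort_asc ; probe: [-35, -24, -8, -4, 9, 17, 34, 38]

Check, running the answer program on each example:
  [-41, -12, -12, -17, 13] -> [-41, -12, -17, 13] -> [-41, -17, -12, 13]
  [6, 10, -50, 49, -28] -> [6, 10, -50, 49, -28] -> [-50, -28, 6, 10, 49]
  [-11, 13, -1, -23, 13] -> [-11, 13, -1, -23] -> [-23, -11, -1, 13]
  [-20, -11, 24, 35, 23, 24, 7] -> [-20, -11, 24, 35, 23, 7] -> [-20, -11, 7, 23, 24, 35]
  [49, -2, -48, 24, -39, 5] -> [49, -2, -48, 24, -39, 5] -> [-48, -39, -2, 5, 24, 49]
  [27, 8, 38, 48, -45, -31, -19, -9, 22] -> [27, 8, 38, 48, -45, -31, -19, -9, 22] -> [-45, -31, -19, -9, 8, 22, 27, 38, 48]
  probe: [9, 34, 17, -35, -24, -4, 38, -8] -> [9, 34, 17, -35, -24, -4, 38, -8] -> [-35, -24, -8, -4, 9, 17, 34, 38]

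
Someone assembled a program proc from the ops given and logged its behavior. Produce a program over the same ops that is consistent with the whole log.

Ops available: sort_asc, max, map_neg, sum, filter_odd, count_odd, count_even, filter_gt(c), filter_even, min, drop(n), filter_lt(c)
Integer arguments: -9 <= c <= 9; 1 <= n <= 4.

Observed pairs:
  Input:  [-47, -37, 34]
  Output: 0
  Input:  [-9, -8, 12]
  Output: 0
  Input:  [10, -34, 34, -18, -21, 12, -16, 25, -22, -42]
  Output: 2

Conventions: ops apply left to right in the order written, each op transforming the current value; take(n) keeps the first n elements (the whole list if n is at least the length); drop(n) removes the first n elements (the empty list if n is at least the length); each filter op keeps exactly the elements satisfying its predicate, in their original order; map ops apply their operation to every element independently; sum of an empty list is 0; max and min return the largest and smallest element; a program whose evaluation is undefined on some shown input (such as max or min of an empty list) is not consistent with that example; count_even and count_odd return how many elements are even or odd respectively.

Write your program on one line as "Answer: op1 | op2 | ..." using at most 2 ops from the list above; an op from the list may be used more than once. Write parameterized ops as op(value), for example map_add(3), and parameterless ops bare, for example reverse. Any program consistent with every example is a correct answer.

drop(2) | count_odd

Check, running the answer program on each example:
  [-47, -37, 34] -> [34] -> 0
  [-9, -8, 12] -> [12] -> 0
  [10, -34, 34, -18, -21, 12, -16, 25, -22, -42] -> [34, -18, -21, 12, -16, 25, -22, -42] -> 2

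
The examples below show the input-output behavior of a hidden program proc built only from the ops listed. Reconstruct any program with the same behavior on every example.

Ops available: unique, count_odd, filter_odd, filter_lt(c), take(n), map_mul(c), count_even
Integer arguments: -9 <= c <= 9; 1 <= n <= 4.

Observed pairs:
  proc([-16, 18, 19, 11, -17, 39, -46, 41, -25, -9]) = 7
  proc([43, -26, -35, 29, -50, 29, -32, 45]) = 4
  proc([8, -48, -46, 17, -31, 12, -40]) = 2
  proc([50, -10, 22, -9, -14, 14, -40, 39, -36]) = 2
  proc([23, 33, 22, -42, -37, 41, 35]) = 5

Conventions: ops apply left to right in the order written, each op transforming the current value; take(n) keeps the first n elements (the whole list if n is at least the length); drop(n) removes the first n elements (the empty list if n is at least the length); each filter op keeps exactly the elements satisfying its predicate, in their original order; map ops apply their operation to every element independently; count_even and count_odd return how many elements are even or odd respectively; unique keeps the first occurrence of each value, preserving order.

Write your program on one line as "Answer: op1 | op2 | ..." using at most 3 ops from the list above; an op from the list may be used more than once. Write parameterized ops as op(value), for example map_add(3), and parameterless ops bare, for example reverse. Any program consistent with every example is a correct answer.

filter_odd | unique | count_odd

Check, running the answer program on each example:
  [-16, 18, 19, 11, -17, 39, -46, 41, -25, -9] -> [19, 11, -17, 39, 41, -25, -9] -> [19, 11, -17, 39, 41, -25, -9] -> 7
  [43, -26, -35, 29, -50, 29, -32, 45] -> [43, -35, 29, 29, 45] -> [43, -35, 29, 45] -> 4
  [8, -48, -46, 17, -31, 12, -40] -> [17, -31] -> [17, -31] -> 2
  [50, -10, 22, -9, -14, 14, -40, 39, -36] -> [-9, 39] -> [-9, 39] -> 2
  [23, 33, 22, -42, -37, 41, 35] -> [23, 33, -37, 41, 35] -> [23, 33, -37, 41, 35] -> 5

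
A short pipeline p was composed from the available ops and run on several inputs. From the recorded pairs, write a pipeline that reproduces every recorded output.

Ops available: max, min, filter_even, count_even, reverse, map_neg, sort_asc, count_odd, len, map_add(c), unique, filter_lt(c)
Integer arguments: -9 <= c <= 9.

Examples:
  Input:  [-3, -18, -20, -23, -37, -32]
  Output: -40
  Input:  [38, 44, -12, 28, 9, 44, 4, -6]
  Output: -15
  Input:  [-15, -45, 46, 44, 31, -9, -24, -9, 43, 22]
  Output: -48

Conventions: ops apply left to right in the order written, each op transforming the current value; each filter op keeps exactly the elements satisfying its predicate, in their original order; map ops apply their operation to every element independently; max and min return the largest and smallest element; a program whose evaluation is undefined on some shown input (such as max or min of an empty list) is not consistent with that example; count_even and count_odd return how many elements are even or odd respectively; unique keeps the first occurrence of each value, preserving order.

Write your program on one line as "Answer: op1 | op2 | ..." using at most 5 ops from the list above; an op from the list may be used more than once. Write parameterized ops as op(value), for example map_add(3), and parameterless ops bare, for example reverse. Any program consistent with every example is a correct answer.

map_add(-3) | filter_lt(-9) | sort_asc | min

Check, running the answer program on each example:
  [-3, -18, -20, -23, -37, -32] -> [-6, -21, -23, -26, -40, -35] -> [-21, -23, -26, -40, -35] -> [-40, -35, -26, -23, -21] -> -40
  [38, 44, -12, 28, 9, 44, 4, -6] -> [35, 41, -15, 25, 6, 41, 1, -9] -> [-15] -> [-15] -> -15
  [-15, -45, 46, 44, 31, -9, -24, -9, 43, 22] -> [-18, -48, 43, 41, 28, -12, -27, -12, 40, 19] -> [-18, -48, -12, -27, -12] -> [-48, -27, -18, -12, -12] -> -48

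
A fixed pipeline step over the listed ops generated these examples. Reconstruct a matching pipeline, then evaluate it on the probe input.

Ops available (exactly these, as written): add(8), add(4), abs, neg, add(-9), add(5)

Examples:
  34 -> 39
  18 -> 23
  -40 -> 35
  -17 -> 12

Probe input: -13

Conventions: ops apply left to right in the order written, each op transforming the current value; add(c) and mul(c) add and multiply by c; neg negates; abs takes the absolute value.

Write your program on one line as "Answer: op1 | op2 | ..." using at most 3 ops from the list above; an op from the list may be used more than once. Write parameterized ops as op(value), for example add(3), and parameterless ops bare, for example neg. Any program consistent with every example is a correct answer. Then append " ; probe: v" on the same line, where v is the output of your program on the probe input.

add(5) | abs ; probe: 8

Check, running the answer program on each example:
  34 -> 39 -> 39
  18 -> 23 -> 23
  -40 -> -35 -> 35
  -17 -> -12 -> 12
  probe: -13 -> -8 -> 8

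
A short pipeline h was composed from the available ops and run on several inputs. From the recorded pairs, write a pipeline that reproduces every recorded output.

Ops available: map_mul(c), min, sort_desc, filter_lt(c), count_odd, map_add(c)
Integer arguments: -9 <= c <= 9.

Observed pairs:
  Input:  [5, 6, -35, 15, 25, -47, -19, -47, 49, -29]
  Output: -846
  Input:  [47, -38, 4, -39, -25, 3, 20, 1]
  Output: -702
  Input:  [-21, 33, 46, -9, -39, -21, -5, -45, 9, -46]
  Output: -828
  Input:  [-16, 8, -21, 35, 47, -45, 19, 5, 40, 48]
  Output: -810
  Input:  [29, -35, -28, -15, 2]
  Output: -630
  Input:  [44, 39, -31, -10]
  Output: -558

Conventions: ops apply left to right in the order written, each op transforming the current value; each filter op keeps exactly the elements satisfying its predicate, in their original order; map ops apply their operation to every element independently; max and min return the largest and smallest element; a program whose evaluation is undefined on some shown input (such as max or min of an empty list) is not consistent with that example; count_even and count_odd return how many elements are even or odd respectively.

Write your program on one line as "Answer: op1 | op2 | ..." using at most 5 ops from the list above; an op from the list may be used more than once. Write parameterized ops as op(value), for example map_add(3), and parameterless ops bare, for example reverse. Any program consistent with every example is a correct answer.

filter_lt(-6) | map_mul(2) | map_mul(9) | min

Check, running the answer program on each example:
  [5, 6, -35, 15, 25, -47, -19, -47, 49, -29] -> [-35, -47, -19, -47, -29] -> [-70, -94, -38, -94, -58] -> [-630, -846, -342, -846, -522] -> -846
  [47, -38, 4, -39, -25, 3, 20, 1] -> [-38, -39, -25] -> [-76, -78, -50] -> [-684, -702, -450] -> -702
  [-21, 33, 46, -9, -39, -21, -5, -45, 9, -46] -> [-21, -9, -39, -21, -45, -46] -> [-42, -18, -78, -42, -90, -92] -> [-378, -162, -702, -378, -810, -828] -> -828
  [-16, 8, -21, 35, 47, -45, 19, 5, 40, 48] -> [-16, -21, -45] -> [-32, -42, -90] -> [-288, -378, -810] -> -810
  [29, -35, -28, -15, 2] -> [-35, -28, -15] -> [-70, -56, -30] -> [-630, -504, -270] -> -630
  [44, 39, -31, -10] -> [-31, -10] -> [-62, -20] -> [-558, -180] -> -558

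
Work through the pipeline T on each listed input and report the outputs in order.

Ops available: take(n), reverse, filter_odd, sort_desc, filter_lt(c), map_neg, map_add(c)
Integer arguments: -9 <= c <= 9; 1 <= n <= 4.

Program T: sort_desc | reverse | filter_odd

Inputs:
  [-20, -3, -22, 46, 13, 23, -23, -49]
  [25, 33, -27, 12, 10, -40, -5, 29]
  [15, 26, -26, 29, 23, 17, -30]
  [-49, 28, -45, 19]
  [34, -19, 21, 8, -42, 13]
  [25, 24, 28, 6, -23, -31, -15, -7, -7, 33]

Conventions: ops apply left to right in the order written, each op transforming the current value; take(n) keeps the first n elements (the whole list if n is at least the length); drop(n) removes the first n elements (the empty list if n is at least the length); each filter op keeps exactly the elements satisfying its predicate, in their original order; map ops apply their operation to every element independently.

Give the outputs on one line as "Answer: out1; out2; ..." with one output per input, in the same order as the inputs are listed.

Execution, op by op:
  [-20, -3, -22, 46, 13, 23, -23, -49] -> [46, 23, 13, -3, -20, -22, -23, -49] -> [-49, -23, -22, -20, -3, 13, 23, 46] -> [-49, -23, -3, 13, 23]
  [25, 33, -27, 12, 10, -40, -5, 29] -> [33, 29, 25, 12, 10, -5, -27, -40] -> [-40, -27, -5, 10, 12, 25, 29, 33] -> [-27, -5, 25, 29, 33]
  [15, 26, -26, 29, 23, 17, -30] -> [29, 26, 23, 17, 15, -26, -30] -> [-30, -26, 15, 17, 23, 26, 29] -> [15, 17, 23, 29]
  [-49, 28, -45, 19] -> [28, 19, -45, -49] -> [-49, -45, 19, 28] -> [-49, -45, 19]
  [34, -19, 21, 8, -42, 13] -> [34, 21, 13, 8, -19, -42] -> [-42, -19, 8, 13, 21, 34] -> [-19, 13, 21]
  [25, 24, 28, 6, -23, -31, -15, -7, -7, 33] -> [33, 28, 25, 24, 6, -7, -7, -15, -23, -31] -> [-31, -23, -15, -7, -7, 6, 24, 25, 28, 33] -> [-31, -23, -15, -7, -7, 25, 33]

[-49, -23, -3, 13, 23]; [-27, -5, 25, 29, 33]; [15, 17, 23, 29]; [-49, -45, 19]; [-19, 13, 21]; [-31, -23, -15, -7, -7, 25, 33]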